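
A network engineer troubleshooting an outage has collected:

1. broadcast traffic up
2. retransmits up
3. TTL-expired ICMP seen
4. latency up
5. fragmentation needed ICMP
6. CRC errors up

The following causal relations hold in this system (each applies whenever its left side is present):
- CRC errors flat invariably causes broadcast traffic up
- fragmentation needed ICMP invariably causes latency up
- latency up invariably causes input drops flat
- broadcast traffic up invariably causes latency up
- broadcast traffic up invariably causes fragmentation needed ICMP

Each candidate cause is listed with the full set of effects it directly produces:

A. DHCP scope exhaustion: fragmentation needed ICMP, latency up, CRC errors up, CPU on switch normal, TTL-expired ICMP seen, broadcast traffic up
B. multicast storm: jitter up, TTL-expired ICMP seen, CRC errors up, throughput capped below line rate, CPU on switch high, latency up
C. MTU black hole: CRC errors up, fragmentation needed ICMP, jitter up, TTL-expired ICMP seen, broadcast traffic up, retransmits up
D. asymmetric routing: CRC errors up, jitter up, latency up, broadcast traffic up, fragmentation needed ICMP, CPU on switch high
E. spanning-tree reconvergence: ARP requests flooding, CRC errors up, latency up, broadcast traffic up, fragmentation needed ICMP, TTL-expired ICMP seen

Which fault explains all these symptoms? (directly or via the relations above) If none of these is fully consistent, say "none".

C

Checking each candidate against the observations:
(A) DHCP scope exhaustion — does not account for retransmits up
(B) multicast storm — does not account for broadcast traffic up, retransmits up, fragmentation needed ICMP
(C) MTU black hole — broadcast traffic up match; retransmits up match; TTL-expired ICMP seen match; latency up match (through broadcast traffic up → latency up); fragmentation needed ICMP match; CRC errors up match
(D) asymmetric routing — broadcast traffic up match; retransmits up miss; TTL-expired ICMP seen miss; latency up match; fragmentation needed ICMP match; CRC errors up match
(E) spanning-tree reconvergence — broadcast traffic up match; retransmits up miss; TTL-expired ICMP seen match; latency up match; fragmentation needed ICMP match; CRC errors up match
Only (C) is consistent with every observation.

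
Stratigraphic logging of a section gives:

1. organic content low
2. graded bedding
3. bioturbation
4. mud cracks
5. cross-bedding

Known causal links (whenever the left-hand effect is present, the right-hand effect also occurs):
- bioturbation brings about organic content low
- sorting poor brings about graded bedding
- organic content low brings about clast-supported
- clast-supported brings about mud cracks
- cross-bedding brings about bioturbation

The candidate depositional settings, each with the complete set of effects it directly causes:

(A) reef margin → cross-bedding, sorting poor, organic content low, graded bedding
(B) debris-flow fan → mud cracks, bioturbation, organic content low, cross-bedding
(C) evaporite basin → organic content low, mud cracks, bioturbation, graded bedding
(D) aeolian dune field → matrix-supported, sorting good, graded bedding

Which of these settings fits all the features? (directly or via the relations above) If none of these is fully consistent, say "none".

A

For each candidate, compare predicted effects to what was observed:
(A) reef margin — organic content low +; graded bedding +; bioturbation + (by cross-bedding → bioturbation); mud cracks + (by organic content low → clast-supported → mud cracks); cross-bedding +
(B) debris-flow fan — does not account for graded bedding
(C) evaporite basin — organic content low +; graded bedding +; bioturbation +; mud cracks +; cross-bedding -
(D) aeolian dune field — does not account for organic content low, bioturbation, mud cracks, cross-bedding
(A) alone accounts for all the evidence.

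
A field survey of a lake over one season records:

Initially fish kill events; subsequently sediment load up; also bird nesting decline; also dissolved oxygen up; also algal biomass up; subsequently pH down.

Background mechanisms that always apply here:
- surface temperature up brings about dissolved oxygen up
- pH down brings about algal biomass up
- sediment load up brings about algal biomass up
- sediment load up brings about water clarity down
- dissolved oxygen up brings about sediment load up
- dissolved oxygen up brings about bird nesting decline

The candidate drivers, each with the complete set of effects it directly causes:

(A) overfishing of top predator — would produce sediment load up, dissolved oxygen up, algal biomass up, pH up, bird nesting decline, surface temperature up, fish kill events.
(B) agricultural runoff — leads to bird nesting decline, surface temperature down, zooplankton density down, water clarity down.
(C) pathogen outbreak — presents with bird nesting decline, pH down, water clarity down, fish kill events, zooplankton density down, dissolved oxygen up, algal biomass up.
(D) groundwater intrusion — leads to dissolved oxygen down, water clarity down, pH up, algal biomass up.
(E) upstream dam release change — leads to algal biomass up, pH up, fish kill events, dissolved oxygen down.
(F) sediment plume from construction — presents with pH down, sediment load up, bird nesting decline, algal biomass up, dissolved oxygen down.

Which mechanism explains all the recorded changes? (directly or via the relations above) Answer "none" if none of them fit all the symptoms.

C

Testing each hypothesis:
(A) overfishing of top predator — fails on pH down (predicts pH up, not pH down)
(B) agricultural runoff — does not account for fish kill events, sediment load up, dissolved oxygen up, algal biomass up, pH down
(C) pathogen outbreak — fish kill events yes; sediment load up yes (via dissolved oxygen up → sediment load up); bird nesting decline yes; dissolved oxygen up yes; algal biomass up yes; pH down yes
(D) groundwater intrusion — fails on fish kill events, sediment load up, bird nesting decline, dissolved oxygen up, pH down (predicts dissolved oxygen down, not dissolved oxygen up; predicts pH up, not pH down)
(E) upstream dam release change — fails on sediment load up, bird nesting decline, dissolved oxygen up, pH down (predicts dissolved oxygen down, not dissolved oxygen up; predicts pH up, not pH down)
(F) sediment plume from construction — fish kill events NO; sediment load up yes; bird nesting decline yes; dissolved oxygen up NO; algal biomass up yes; pH down yes
Only (C) is consistent with every observation.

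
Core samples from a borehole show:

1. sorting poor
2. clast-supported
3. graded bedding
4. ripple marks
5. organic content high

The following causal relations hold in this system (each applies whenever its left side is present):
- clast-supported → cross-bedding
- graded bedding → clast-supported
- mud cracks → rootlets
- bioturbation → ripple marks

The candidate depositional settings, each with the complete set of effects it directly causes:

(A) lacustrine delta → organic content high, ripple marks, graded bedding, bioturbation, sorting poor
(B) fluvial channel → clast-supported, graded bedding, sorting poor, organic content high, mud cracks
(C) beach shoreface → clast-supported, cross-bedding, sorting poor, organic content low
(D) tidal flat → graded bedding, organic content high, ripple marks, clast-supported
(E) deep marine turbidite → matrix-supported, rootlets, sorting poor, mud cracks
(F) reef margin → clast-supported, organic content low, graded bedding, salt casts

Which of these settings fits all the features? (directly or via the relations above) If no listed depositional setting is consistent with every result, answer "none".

Testing each hypothesis:
(A) lacustrine delta — sorting poor yes; clast-supported yes (by graded bedding → clast-supported); graded bedding yes; ripple marks yes; organic content high yes
(B) fluvial channel — sorting poor yes; clast-supported yes; graded bedding yes; ripple marks NO; organic content high yes
(C) beach shoreface — fails on graded bedding, ripple marks, organic content high (predicts organic content low, not organic content high)
(D) tidal flat — sorting poor NO; clast-supported yes; graded bedding yes; ripple marks yes; organic content high yes
(E) deep marine turbidite — sorting poor yes; clast-supported NO; graded bedding NO; ripple marks NO; organic content high NO
(F) reef margin — sorting poor NO; clast-supported yes; graded bedding yes; ripple marks NO; organic content high NO
Only (A) is consistent with every observation.

A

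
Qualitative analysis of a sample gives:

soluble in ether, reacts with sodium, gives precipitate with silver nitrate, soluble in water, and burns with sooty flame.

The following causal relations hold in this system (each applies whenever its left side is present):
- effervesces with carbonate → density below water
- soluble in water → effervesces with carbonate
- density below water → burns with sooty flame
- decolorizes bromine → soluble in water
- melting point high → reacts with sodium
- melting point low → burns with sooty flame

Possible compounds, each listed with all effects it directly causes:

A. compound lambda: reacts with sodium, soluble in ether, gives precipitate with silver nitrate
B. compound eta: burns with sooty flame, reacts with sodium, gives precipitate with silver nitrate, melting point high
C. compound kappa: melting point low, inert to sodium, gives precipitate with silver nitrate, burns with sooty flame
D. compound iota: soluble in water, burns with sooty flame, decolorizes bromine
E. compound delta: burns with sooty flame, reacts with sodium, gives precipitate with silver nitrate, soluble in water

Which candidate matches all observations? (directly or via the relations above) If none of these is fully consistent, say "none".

Checking each candidate against the observations:
(A) compound lambda — does not account for soluble in water, burns with sooty flame
(B) compound eta — soluble in ether ✗; reacts with sodium ✓; gives precipitate with silver nitrate ✓; soluble in water ✗; burns with sooty flame ✓
(C) compound kappa — soluble in ether ✗; reacts with sodium ✗; gives precipitate with silver nitrate ✓; soluble in water ✗; burns with sooty flame ✓
(D) compound iota — soluble in ether ✗; reacts with sodium ✗; gives precipitate with silver nitrate ✗; soluble in water ✓; burns with sooty flame ✓
(E) compound delta — does not account for soluble in ether
None of the listed candidates fits everything.

none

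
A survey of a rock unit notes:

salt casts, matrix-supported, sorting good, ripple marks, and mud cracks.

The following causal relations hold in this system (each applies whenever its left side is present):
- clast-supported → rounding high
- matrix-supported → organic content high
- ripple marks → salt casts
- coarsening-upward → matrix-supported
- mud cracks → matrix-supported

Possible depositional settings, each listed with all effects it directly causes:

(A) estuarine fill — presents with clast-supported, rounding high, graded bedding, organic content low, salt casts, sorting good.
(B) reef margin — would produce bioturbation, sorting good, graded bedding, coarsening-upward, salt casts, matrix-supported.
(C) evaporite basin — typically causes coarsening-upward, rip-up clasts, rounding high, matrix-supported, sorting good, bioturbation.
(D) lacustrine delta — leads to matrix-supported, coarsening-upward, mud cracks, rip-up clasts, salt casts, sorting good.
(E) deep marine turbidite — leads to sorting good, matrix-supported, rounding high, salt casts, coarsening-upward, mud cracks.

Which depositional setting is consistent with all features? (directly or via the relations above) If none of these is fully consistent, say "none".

none

Per-candidate check:
(A) estuarine fill — salt casts yes; matrix-supported NO; sorting good yes; ripple marks NO; mud cracks NO
(B) reef margin — does not account for ripple marks, mud cracks
(C) evaporite basin — salt casts NO; matrix-supported yes; sorting good yes; ripple marks NO; mud cracks NO
(D) lacustrine delta — does not account for ripple marks
(E) deep marine turbidite — salt casts yes; matrix-supported yes; sorting good yes; ripple marks NO; mud cracks yes
No candidate is consistent with all observations.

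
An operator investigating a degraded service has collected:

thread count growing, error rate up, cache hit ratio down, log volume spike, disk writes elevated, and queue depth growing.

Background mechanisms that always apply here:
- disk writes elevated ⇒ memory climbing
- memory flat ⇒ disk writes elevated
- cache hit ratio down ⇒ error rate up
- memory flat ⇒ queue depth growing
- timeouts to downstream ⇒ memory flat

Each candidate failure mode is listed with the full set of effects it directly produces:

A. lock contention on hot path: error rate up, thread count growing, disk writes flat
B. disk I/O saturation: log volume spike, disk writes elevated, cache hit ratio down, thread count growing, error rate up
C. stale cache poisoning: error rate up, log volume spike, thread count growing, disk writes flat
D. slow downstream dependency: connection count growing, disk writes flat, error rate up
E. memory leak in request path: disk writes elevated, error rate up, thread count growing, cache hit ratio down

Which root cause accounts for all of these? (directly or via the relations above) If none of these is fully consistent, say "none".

none

Testing each hypothesis:
(A) lock contention on hot path — thread count growing ✓; error rate up ✓; cache hit ratio down ✗; log volume spike ✗; disk writes elevated ✗; queue depth growing ✗
(B) disk I/O saturation — thread count growing ✓; error rate up ✓; cache hit ratio down ✓; log volume spike ✓; disk writes elevated ✓; queue depth growing ✗
(C) stale cache poisoning — fails on cache hit ratio down, disk writes elevated, queue depth growing (predicts disk writes flat, not disk writes elevated)
(D) slow downstream dependency — thread count growing ✗; error rate up ✓; cache hit ratio down ✗; log volume spike ✗; disk writes elevated ✗; queue depth growing ✗
(E) memory leak in request path — does not account for log volume spike, queue depth growing
Every candidate fails on at least one observation.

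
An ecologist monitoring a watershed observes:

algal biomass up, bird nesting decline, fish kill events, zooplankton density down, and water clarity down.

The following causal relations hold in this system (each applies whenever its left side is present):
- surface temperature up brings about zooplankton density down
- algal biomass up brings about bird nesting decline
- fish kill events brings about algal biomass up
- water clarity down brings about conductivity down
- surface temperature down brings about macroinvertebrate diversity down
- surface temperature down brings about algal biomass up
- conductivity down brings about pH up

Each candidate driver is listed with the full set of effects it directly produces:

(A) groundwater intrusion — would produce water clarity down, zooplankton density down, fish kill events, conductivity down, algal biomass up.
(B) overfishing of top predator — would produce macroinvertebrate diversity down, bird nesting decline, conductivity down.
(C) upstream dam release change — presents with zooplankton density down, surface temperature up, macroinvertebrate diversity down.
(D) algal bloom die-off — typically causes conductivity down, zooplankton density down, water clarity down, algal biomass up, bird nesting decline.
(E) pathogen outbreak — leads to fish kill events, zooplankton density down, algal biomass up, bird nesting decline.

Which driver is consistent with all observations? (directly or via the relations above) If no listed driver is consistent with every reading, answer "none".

Checking each candidate against the observations:
(A) groundwater intrusion — accounts for every observation (bird nesting decline via algal biomass up → bird nesting decline)
(B) overfishing of top predator — algal biomass up -; bird nesting decline +; fish kill events -; zooplankton density down -; water clarity down -
(C) upstream dam release change — does not account for algal biomass up, bird nesting decline, fish kill events, water clarity down
(D) algal bloom die-off — algal biomass up +; bird nesting decline +; fish kill events -; zooplankton density down +; water clarity down +
(E) pathogen outbreak — does not account for water clarity down
(A) alone accounts for all the evidence.

A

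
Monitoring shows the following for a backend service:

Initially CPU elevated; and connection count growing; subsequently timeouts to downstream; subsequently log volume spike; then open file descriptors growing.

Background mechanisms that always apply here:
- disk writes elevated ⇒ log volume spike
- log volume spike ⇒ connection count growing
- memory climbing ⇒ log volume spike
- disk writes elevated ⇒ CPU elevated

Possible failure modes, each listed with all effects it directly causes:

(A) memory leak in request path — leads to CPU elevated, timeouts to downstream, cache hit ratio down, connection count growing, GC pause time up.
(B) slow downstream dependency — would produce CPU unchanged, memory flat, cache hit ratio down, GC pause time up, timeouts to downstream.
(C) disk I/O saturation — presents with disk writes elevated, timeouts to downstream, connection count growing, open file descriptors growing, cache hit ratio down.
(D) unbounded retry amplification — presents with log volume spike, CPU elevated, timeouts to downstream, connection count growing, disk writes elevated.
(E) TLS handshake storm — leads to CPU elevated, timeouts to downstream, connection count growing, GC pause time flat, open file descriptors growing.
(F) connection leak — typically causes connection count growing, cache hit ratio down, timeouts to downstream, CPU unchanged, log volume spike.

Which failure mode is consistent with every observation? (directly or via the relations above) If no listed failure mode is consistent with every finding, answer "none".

C

Testing each hypothesis:
(A) memory leak in request path — does not account for log volume spike, open file descriptors growing
(B) slow downstream dependency — fails on CPU elevated, connection count growing, log volume spike, open file descriptors growing (predicts CPU unchanged, not CPU elevated)
(C) disk I/O saturation — accounts for every observation (CPU elevated through disk writes elevated → CPU elevated)
(D) unbounded retry amplification — does not account for open file descriptors growing
(E) TLS handshake storm — does not account for log volume spike
(F) connection leak — CPU elevated ✗; connection count growing ✓; timeouts to downstream ✓; log volume spike ✓; open file descriptors growing ✗
Only (C) is consistent with every observation.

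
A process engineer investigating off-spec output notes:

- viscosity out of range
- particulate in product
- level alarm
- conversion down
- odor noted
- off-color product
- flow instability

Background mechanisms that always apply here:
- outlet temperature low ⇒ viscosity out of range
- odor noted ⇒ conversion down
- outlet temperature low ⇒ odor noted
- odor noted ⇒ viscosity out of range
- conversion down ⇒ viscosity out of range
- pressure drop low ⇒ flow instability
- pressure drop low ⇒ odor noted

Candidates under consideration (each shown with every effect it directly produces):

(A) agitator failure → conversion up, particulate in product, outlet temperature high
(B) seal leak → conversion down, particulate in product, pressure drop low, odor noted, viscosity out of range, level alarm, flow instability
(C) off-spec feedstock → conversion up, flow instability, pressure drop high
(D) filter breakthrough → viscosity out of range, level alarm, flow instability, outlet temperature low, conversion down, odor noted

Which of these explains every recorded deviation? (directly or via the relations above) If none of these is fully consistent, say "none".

For each candidate, compare predicted effects to what was observed:
(A) agitator failure — viscosity out of range -; particulate in product +; level alarm -; conversion down -; odor noted -; off-color product -; flow instability -
(B) seal leak — viscosity out of range +; particulate in product +; level alarm +; conversion down +; odor noted +; off-color product -; flow instability +
(C) off-spec feedstock — viscosity out of range -; particulate in product -; level alarm -; conversion down -; odor noted -; off-color product -; flow instability +
(D) filter breakthrough — does not account for particulate in product, off-color product
None of the listed candidates fits everything.

none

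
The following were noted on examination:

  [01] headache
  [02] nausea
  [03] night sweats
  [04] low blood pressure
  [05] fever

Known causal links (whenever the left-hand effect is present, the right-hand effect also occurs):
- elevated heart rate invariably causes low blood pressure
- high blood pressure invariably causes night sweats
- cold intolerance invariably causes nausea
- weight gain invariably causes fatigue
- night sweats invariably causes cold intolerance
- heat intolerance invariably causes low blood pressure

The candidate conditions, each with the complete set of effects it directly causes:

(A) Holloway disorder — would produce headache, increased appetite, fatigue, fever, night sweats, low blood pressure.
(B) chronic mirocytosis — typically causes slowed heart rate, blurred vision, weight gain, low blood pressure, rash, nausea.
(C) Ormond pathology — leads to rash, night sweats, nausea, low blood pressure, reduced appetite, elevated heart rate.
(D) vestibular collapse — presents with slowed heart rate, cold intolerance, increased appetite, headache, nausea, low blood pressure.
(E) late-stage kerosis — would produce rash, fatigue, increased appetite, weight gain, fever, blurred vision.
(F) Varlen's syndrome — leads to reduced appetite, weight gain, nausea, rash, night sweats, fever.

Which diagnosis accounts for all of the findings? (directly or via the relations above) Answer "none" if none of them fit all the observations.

A

Testing each hypothesis:
(A) Holloway disorder — headache yes; nausea yes (by night sweats → cold intolerance → nausea); night sweats yes; low blood pressure yes; fever yes
(B) chronic mirocytosis — headache NO; nausea yes; night sweats NO; low blood pressure yes; fever NO
(C) Ormond pathology — does not account for headache, fever
(D) vestibular collapse — headache yes; nausea yes; night sweats NO; low blood pressure yes; fever NO
(E) late-stage kerosis — does not account for headache, nausea, night sweats, low blood pressure
(F) Varlen's syndrome — headache NO; nausea yes; night sweats yes; low blood pressure NO; fever yes
(A) is the only candidate with no mismatches.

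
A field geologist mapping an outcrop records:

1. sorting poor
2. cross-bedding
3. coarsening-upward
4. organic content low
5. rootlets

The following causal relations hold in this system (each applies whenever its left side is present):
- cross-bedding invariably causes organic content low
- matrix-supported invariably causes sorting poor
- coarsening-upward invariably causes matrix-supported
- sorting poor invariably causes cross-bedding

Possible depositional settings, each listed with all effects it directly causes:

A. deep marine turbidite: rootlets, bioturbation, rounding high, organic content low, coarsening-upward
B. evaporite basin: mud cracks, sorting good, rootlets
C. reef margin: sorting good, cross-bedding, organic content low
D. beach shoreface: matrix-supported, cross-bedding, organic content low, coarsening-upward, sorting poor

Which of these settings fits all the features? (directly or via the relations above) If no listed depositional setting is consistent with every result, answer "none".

A

Testing each hypothesis:
(A) deep marine turbidite — sorting poor match (by coarsening-upward → matrix-supported → sorting poor); cross-bedding match (by coarsening-upward → matrix-supported → sorting poor → cross-bedding); coarsening-upward match; organic content low match; rootlets match
(B) evaporite basin — sorting poor miss; cross-bedding miss; coarsening-upward miss; organic content low miss; rootlets match
(C) reef margin — sorting poor miss; cross-bedding match; coarsening-upward miss; organic content low match; rootlets miss
(D) beach shoreface — sorting poor match; cross-bedding match; coarsening-upward match; organic content low match; rootlets miss
Only (A) is consistent with every observation.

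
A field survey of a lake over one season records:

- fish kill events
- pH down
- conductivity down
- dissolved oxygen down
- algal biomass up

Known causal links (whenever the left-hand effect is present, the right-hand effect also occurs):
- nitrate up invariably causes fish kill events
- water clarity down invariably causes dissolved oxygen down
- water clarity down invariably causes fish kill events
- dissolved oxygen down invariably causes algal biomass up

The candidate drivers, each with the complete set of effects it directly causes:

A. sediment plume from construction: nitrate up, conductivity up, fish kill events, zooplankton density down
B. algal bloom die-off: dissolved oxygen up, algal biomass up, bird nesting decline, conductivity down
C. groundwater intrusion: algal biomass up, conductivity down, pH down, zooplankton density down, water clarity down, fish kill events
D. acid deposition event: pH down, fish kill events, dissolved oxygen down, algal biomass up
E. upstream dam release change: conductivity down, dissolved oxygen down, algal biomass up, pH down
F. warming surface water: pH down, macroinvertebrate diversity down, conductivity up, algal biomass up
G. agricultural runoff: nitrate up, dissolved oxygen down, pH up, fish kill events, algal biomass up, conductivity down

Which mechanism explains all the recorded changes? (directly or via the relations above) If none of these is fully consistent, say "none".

C

For each candidate, compare predicted effects to what was observed:
(A) sediment plume from construction — fish kill events +; pH down -; conductivity down -; dissolved oxygen down -; algal biomass up -
(B) algal bloom die-off — fails on fish kill events, pH down, dissolved oxygen down (predicts dissolved oxygen up, not dissolved oxygen down)
(C) groundwater intrusion — accounts for every observation (dissolved oxygen down by water clarity down → dissolved oxygen down)
(D) acid deposition event — does not account for conductivity down
(E) upstream dam release change — does not account for fish kill events
(F) warming surface water — fish kill events -; pH down +; conductivity down -; dissolved oxygen down -; algal biomass up +
(G) agricultural runoff — fish kill events +; pH down -; conductivity down +; dissolved oxygen down +; algal biomass up +
Only (C) is consistent with every observation.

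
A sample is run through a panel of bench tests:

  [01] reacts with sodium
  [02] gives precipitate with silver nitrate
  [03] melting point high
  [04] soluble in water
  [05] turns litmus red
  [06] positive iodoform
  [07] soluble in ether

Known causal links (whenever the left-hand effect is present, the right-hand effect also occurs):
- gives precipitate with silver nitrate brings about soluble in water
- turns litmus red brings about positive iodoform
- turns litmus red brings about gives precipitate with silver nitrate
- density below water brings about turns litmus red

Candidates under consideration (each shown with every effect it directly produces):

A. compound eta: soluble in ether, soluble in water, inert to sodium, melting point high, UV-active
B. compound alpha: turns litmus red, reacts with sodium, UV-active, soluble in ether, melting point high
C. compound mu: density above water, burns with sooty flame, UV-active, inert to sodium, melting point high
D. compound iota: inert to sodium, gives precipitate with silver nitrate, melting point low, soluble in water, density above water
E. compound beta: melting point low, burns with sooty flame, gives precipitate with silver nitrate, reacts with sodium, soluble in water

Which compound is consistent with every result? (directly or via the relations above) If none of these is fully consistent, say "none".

B

Checking each candidate against the observations:
(A) compound eta — reacts with sodium miss; gives precipitate with silver nitrate miss; melting point high match; soluble in water match; turns litmus red miss; positive iodoform miss; soluble in ether match
(B) compound alpha — accounts for every observation (gives precipitate with silver nitrate via turns litmus red → gives precipitate with silver nitrate)
(C) compound mu — fails on reacts with sodium, gives precipitate with silver nitrate, soluble in water, turns litmus red, positive iodoform, soluble in ether (predicts inert to sodium, not reacts with sodium)
(D) compound iota — fails on reacts with sodium, melting point high, turns litmus red, positive iodoform, soluble in ether (predicts inert to sodium, not reacts with sodium; predicts melting point low, not melting point high)
(E) compound beta — reacts with sodium match; gives precipitate with silver nitrate match; melting point high miss; soluble in water match; turns litmus red miss; positive iodoform miss; soluble in ether miss
(B) is the only candidate with no mismatches.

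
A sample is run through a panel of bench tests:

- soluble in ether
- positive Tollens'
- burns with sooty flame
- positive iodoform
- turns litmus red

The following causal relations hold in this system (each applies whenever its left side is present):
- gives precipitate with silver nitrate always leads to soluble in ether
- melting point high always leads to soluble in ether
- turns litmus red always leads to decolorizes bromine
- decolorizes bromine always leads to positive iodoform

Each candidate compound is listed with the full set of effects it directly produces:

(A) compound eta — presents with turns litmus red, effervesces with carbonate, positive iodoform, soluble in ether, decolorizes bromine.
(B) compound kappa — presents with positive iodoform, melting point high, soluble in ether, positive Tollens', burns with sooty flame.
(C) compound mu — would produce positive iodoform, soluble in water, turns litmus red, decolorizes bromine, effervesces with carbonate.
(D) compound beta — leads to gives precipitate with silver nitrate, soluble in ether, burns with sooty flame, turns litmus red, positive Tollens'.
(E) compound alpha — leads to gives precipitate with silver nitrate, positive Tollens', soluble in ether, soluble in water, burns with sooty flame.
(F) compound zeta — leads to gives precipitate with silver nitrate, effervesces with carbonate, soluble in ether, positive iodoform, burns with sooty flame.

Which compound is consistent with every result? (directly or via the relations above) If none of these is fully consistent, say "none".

D

For each candidate, compare predicted effects to what was observed:
(A) compound eta — does not account for positive Tollens', burns with sooty flame
(B) compound kappa — soluble in ether yes; positive Tollens' yes; burns with sooty flame yes; positive iodoform yes; turns litmus red NO
(C) compound mu — soluble in ether NO; positive Tollens' NO; burns with sooty flame NO; positive iodoform yes; turns litmus red yes
(D) compound beta — accounts for every observation (positive iodoform via turns litmus red → decolorizes bromine → positive iodoform)
(E) compound alpha — soluble in ether yes; positive Tollens' yes; burns with sooty flame yes; positive iodoform NO; turns litmus red NO
(F) compound zeta — does not account for positive Tollens', turns litmus red
(D) alone accounts for all the evidence.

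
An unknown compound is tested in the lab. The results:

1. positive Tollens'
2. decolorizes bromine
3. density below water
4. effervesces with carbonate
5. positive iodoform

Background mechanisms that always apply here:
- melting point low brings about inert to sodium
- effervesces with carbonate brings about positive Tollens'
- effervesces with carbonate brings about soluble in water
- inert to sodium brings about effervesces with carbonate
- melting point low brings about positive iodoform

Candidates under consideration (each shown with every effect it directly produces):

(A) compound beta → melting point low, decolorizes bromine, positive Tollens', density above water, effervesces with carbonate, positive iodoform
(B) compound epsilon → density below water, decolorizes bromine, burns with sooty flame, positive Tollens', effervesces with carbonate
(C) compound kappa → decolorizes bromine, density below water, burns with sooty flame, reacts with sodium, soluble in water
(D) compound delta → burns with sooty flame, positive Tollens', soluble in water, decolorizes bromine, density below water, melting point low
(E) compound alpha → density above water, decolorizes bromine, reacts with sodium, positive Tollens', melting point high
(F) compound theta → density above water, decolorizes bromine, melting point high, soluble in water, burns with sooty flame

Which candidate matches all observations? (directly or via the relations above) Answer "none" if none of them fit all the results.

D

Checking each candidate against the observations:
(A) compound beta — fails on density below water (predicts density above water, not density below water)
(B) compound epsilon — does not account for positive iodoform
(C) compound kappa — positive Tollens' -; decolorizes bromine +; density below water +; effervesces with carbonate -; positive iodoform -
(D) compound delta — positive Tollens' +; decolorizes bromine +; density below water +; effervesces with carbonate + (via melting point low → inert to sodium → effervesces with carbonate); positive iodoform + (via melting point low → positive iodoform)
(E) compound alpha — fails on density below water, effervesces with carbonate, positive iodoform (predicts density above water, not density below water)
(F) compound theta — positive Tollens' -; decolorizes bromine +; density below water -; effervesces with carbonate -; positive iodoform -
(D) alone accounts for all the evidence.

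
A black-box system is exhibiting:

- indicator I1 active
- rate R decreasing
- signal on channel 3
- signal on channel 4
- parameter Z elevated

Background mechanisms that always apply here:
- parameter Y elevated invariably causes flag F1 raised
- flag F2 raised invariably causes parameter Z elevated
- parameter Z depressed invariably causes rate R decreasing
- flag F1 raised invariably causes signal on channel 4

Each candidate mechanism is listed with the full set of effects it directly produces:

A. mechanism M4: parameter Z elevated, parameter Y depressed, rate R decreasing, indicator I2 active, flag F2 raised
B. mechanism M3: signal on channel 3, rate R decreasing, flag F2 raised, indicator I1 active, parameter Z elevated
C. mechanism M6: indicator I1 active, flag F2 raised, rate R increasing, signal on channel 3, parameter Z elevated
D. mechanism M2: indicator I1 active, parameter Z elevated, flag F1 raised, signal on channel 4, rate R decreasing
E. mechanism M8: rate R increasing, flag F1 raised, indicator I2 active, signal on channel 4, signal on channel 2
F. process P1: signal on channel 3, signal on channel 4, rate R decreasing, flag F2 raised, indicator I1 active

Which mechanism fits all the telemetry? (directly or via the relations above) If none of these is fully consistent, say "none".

Testing each hypothesis:
(A) mechanism M4 — indicator I1 active NO; rate R decreasing yes; signal on channel 3 NO; signal on channel 4 NO; parameter Z elevated yes
(B) mechanism M3 — does not account for signal on channel 4
(C) mechanism M6 — indicator I1 active yes; rate R decreasing NO; signal on channel 3 yes; signal on channel 4 NO; parameter Z elevated yes
(D) mechanism M2 — indicator I1 active yes; rate R decreasing yes; signal on channel 3 NO; signal on channel 4 yes; parameter Z elevated yes
(E) mechanism M8 — fails on indicator I1 active, rate R decreasing, signal on channel 3, parameter Z elevated (predicts rate R increasing, not rate R decreasing)
(F) process P1 — accounts for every observation (parameter Z elevated by flag F2 raised → parameter Z elevated)
(F) is the only candidate with no mismatches.

F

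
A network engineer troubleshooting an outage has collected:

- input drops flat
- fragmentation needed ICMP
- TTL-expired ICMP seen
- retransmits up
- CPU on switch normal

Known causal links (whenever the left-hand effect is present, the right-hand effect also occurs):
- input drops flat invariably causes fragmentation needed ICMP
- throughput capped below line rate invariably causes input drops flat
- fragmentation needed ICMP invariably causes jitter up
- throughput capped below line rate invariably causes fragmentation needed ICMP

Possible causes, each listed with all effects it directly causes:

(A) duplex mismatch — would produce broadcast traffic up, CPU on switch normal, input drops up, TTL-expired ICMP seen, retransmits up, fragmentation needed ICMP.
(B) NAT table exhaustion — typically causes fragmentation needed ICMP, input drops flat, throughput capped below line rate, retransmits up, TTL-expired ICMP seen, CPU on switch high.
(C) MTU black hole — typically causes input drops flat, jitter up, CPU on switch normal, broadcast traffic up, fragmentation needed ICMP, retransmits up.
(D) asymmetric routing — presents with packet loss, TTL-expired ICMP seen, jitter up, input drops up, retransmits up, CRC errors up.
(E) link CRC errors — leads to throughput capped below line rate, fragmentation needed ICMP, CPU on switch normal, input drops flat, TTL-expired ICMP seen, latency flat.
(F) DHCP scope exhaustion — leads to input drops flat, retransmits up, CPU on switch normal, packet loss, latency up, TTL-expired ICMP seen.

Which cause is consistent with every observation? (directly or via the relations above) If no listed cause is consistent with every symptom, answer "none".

For each candidate, compare predicted effects to what was observed:
(A) duplex mismatch — input drops flat miss; fragmentation needed ICMP match; TTL-expired ICMP seen match; retransmits up match; CPU on switch normal match
(B) NAT table exhaustion — input drops flat match; fragmentation needed ICMP match; TTL-expired ICMP seen match; retransmits up match; CPU on switch normal miss
(C) MTU black hole — input drops flat match; fragmentation needed ICMP match; TTL-expired ICMP seen miss; retransmits up match; CPU on switch normal match
(D) asymmetric routing — fails on input drops flat, fragmentation needed ICMP, CPU on switch normal (predicts input drops up, not input drops flat)
(E) link CRC errors — does not account for retransmits up
(F) DHCP scope exhaustion — accounts for every observation (fragmentation needed ICMP through input drops flat → fragmentation needed ICMP)
Only (F) is consistent with every observation.

F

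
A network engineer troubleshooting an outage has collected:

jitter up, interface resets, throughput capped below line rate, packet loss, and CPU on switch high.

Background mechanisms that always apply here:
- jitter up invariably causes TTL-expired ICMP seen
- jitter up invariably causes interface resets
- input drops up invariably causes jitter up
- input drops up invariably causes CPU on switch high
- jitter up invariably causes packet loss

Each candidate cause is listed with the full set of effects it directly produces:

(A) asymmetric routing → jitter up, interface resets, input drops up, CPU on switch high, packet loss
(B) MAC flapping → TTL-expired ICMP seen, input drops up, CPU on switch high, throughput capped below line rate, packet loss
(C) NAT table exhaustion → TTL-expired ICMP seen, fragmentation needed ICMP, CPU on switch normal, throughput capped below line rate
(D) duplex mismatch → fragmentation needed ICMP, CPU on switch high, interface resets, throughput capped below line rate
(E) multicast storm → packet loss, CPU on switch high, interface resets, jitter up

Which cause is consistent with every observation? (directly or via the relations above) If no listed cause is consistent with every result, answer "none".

B

Testing each hypothesis:
(A) asymmetric routing — jitter up yes; interface resets yes; throughput capped below line rate NO; packet loss yes; CPU on switch high yes
(B) MAC flapping — accounts for every observation (jitter up via input drops up → jitter up)
(C) NAT table exhaustion — jitter up NO; interface resets NO; throughput capped below line rate yes; packet loss NO; CPU on switch high NO
(D) duplex mismatch — does not account for jitter up, packet loss
(E) multicast storm — jitter up yes; interface resets yes; throughput capped below line rate NO; packet loss yes; CPU on switch high yes
(B) is the only candidate with no mismatches.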